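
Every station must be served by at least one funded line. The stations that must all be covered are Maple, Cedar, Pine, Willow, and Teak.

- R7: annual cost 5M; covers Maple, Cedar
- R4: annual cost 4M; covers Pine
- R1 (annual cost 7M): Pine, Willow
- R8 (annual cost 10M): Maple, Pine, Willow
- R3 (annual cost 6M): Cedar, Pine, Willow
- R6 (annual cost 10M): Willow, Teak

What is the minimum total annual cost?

This is an integer covering problem.
Choose R7, R4, and R6: together they cover Maple, Cedar, Pine, Willow, Teak — every station.
Total annual cost: 5 + 4 + 10 = 19.

19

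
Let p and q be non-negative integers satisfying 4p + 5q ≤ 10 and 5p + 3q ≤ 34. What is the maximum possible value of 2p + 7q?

(p,q)=(0,2) is feasible, giving 14.
(p,q)=(1,1) is feasible, giving 9.
(p,q)=(0,1) is feasible, giving 7.
The best lattice point is (0,2), giving 14.

14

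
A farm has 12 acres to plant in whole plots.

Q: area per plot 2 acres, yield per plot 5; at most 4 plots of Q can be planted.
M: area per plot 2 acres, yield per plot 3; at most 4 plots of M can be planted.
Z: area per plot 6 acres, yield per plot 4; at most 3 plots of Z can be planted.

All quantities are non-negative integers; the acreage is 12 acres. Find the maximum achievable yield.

This is a bounded integer knapsack.
Q has the best ratio (5/2); taking only Q gives at most 4×5 = 20 (stopped by the supply cap of 4).
Mixing does better — 4×Q and 2×M: area 12 ≤ 12, yield 4·5 + 2·3 = 26.

26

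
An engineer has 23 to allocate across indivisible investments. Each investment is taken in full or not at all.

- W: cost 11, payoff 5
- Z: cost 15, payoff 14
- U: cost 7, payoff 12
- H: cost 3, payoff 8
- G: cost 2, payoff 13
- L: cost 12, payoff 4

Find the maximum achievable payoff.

38

Z + H + G: cost 15 + 3 + 2 = 20 ≤ 23, payoff 14 + 8 + 13 = 35.
W + U + H + G: cost 11 + 7 + 3 + 2 = 23 ≤ 23, payoff 5 + 12 + 8 + 13 = 38.
Best is W, U, H, and G with total payoff 38.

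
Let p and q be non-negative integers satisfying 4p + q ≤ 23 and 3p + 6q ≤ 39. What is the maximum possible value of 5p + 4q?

37

The continuous relaxation peaks at (4.71, 4.14) with value 40.14; rounding to a feasible lattice point costs some objective.
(p,q)=(5,3): 4·5+1·3=23≤23, 3·5+6·3=33≤39, objective 37.
(p,q)=(4,4): 4·4+1·4=20≤23, 3·4+6·4=36≤39, objective 36.
No feasible integer point exceeds 37.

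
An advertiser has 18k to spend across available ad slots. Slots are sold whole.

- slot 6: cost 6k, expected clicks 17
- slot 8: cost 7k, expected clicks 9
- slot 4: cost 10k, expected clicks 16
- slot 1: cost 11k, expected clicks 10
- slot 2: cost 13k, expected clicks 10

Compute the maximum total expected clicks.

33

This is a 0-1 knapsack instance.
slot 6 + slot 1: cost 6 + 11 = 17 ≤ 18, expected clicks 17 + 10 = 27.
slot 6 + slot 4: cost 6 + 10 = 16 ≤ 18, expected clicks 17 + 16 = 33.
Best is slot 6 and slot 4 with total expected clicks 33.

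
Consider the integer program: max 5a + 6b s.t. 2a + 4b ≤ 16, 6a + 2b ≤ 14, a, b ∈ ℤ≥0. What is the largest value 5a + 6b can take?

(a,b)=(0,4): 2·0+4·4=16≤16, 6·0+2·4=8≤14, objective 24.
(a,b)=(1,3): 2·1+4·3=14≤16, 6·1+2·3=12≤14, objective 23.
(a,b)=(0,3): 2·0+4·3=12≤16, 6·0+2·3=6≤14, objective 18.
(a,b)=(1,2): 2·1+4·2=10≤16, 6·1+2·2=10≤14, objective 17.
Maximum is 24 at (a,b)=(0,4).

24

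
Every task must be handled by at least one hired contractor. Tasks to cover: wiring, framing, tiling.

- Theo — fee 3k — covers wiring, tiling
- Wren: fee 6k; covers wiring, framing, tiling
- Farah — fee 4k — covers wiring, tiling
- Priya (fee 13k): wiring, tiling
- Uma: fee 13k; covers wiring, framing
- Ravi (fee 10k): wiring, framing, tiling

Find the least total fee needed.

6

Wren alone covers wiring, framing, tiling — every task.
Total fee: 6.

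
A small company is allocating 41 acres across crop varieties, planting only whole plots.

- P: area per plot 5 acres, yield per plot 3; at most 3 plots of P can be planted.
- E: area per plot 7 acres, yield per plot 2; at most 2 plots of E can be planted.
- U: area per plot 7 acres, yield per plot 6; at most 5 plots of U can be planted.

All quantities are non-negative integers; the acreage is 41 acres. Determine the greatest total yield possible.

33

This is a bounded integer knapsack.
U has the best ratio (6/7); taking only U gives at most 5×6 = 30 (stopped by the area limit).
Mixing does better — 1×P and 5×U: area 40 ≤ 41, yield 1·3 + 5·6 = 33.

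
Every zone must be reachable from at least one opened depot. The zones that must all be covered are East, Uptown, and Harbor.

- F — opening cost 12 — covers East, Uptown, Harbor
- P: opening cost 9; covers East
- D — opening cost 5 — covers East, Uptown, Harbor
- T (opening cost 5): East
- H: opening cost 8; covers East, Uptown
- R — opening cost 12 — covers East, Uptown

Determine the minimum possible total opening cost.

5

This is an integer covering problem.
D alone covers East, Uptown, Harbor — every zone.
Total opening cost: 5.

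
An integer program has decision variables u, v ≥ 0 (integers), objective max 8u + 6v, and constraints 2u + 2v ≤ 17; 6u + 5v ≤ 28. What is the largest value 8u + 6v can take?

36

The continuous relaxation peaks at (4.67, 0) with value 37.33; rounding to a feasible lattice point costs some objective.
(u,v)=(3,2): 2·3+2·2=10≤17, 6·3+5·2=28≤28, objective 36.
(u,v)=(2,3): 2·2+2·3=10≤17, 6·2+5·3=27≤28, objective 34.
(u,v)=(4,0): 2·4+2·0=8≤17, 6·4+5·0=24≤28, objective 32.
Maximum is 36 at (u,v)=(3,2).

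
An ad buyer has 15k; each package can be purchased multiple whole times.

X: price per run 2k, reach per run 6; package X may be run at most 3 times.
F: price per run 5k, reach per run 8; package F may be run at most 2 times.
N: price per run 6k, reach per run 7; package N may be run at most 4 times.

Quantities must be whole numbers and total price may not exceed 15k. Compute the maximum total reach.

28

2×X and 2×F: price 14 ≤ 15, reach 2·6 + 2·8 = 28.
2×X, 1×F, and 1×N: price 15 ≤ 15, reach 2·6 + 1·8 + 1·7 = 27.
Best is 28.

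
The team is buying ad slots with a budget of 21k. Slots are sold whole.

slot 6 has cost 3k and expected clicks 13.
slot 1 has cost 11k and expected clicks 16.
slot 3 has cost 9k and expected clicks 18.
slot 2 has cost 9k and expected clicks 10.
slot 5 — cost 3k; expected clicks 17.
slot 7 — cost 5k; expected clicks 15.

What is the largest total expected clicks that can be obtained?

63

Take slot 6, slot 3, slot 5, and slot 7: cost 3 + 9 + 3 + 5 = 20 ≤ 21, expected clicks 13 + 18 + 17 + 15 = 63.
No other feasible combination does better.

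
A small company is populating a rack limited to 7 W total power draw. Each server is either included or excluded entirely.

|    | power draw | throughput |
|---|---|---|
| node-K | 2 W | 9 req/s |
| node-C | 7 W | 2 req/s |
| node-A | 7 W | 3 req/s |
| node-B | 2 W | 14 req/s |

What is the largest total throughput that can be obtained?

23

Take node-K and node-B: power draw 2 + 2 = 4 ≤ 7, throughput 9 + 14 = 23.
No other feasible combination does better.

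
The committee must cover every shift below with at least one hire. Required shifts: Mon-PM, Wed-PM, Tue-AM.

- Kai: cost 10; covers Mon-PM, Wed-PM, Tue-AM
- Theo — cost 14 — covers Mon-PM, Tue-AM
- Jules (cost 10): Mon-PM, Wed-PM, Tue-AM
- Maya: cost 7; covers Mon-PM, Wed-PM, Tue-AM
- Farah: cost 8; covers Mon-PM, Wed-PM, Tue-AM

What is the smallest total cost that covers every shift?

This is a weighted set-cover instance.
Maya alone covers Mon-PM, Wed-PM, Tue-AM — every shift.
Total cost: 7.
No cover costs less than 7.

7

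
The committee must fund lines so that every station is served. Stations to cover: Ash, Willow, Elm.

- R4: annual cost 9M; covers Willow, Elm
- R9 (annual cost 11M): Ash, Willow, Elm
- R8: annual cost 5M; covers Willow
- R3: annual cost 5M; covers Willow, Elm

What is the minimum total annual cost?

This is a weighted set-cover instance.
The greedy cost-per-new-station heuristic would pick R3 and R9 for 16, but a cheaper cover exists.
R9 alone covers Ash, Willow, Elm — every station.
Total annual cost: 11.
No cover costs less than 11.

11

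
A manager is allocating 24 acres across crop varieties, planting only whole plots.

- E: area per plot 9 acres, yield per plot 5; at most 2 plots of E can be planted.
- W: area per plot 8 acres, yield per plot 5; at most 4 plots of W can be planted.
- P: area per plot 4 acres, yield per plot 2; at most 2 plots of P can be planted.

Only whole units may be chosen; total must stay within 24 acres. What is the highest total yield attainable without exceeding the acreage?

15

3×W: area 24 ≤ 24, yield 3·5 = 15.
2×W and 2×P: area 24 ≤ 24, yield 2·5 + 2·2 = 14.
Best is 15.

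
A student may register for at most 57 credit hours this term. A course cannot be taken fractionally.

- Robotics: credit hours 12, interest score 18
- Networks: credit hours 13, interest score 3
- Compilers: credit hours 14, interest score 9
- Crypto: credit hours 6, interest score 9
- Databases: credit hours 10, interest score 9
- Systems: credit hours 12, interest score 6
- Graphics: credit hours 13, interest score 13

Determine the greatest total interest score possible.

Treat it as a binary knapsack problem.
Take Robotics, Compilers, Crypto, Databases, and Graphics: credit hours 12 + 14 + 6 + 10 + 13 = 55 ≤ 57, interest score 18 + 9 + 9 + 9 + 13 = 58.
No other feasible combination does better.

58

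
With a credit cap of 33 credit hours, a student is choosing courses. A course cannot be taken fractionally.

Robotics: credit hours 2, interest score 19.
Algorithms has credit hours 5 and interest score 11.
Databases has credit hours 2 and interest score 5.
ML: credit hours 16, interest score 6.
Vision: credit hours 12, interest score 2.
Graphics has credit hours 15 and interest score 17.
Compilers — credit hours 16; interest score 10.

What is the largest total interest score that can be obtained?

52

Robotics + Algorithms + Graphics: credit hours 2 + 5 + 15 = 22 ≤ 33, interest score 19 + 11 + 17 = 47.
Robotics + Graphics + Compilers: credit hours 2 + 15 + 16 = 33 ≤ 33, interest score 19 + 17 + 10 = 46.
Robotics + Algorithms + Databases + Graphics: credit hours 2 + 5 + 2 + 15 = 24 ≤ 33, interest score 19 + 11 + 5 + 17 = 52.
Best is Robotics, Algorithms, Databases, and Graphics with total interest score 52.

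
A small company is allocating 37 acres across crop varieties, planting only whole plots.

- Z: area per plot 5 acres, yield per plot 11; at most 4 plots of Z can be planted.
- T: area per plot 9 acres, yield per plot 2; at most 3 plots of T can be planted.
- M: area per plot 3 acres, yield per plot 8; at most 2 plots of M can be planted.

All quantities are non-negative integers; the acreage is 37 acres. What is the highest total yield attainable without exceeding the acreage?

62

This is a bounded integer knapsack.
4×Z and 2×M: area 26 ≤ 37, yield 4·11 + 2·8 = 60.
4×Z, 1×T, and 2×M: area 35 ≤ 37, yield 4·11 + 1·2 + 2·8 = 62.
Best is 62.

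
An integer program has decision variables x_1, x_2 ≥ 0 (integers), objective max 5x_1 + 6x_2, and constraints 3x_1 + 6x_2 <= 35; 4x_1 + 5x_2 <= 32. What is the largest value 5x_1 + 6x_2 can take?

(x_1,x_2)=(8,0): 3·8+6·0=24≤35, 4·8+5·0=32≤32, objective 40.
(x_1,x_2)=(7,0): 3·7+6·0=21≤35, 4·7+5·0=28≤32, objective 35.
No feasible integer point exceeds 40.

40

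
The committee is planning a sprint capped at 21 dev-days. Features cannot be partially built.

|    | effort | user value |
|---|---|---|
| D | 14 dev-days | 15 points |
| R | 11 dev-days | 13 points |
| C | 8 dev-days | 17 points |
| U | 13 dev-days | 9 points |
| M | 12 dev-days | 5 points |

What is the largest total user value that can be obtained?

Allowing fractional choices, the relaxed optimum would be about 32.1, but features are indivisible.
C + U: effort 8 + 13 = 21 ≤ 21, user value 17 + 9 = 26.
R + C: effort 11 + 8 = 19 ≤ 21, user value 13 + 17 = 30.
Best is R and C with total user value 30.

30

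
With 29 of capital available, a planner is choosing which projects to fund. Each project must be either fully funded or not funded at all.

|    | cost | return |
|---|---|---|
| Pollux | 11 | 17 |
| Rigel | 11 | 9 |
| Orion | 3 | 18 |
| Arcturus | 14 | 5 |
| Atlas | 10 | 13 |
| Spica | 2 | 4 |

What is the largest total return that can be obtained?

Allowing fractional choices, the relaxed optimum would be about 54.5, but projects are indivisible.
Pollux + Orion + Atlas + Spica: cost 11 + 3 + 10 + 2 = 26 ≤ 29, return 17 + 18 + 13 + 4 = 52.
Pollux + Rigel + Orion + Spica: cost 11 + 11 + 3 + 2 = 27 ≤ 29, return 17 + 9 + 18 + 4 = 48.
Pollux + Orion + Atlas: cost 11 + 3 + 10 = 24 ≤ 29, return 17 + 18 + 13 = 48.
Best is Pollux, Orion, Atlas, and Spica with total return 52.

52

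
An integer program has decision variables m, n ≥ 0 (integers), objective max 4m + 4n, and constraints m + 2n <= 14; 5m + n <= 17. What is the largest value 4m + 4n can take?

32

Relaxing integrality, the LP optimum is 32.44 at (m,n) = (2.22, 5.89), which is not an integer point.
(m,n)=(2,6): 1·2+2·6=14≤14, 5·2+1·6=16≤17, objective 32.
(m,n)=(1,6): 1·1+2·6=13≤14, 5·1+1·6=11≤17, objective 28.
(m,n)=(2,5): 1·2+2·5=12≤14, 5·2+1·5=15≤17, objective 28.
The best lattice point is (2,6), giving 32.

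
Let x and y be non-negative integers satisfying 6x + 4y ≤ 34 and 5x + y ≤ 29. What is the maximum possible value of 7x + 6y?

49

(x,y)=(1,7) is feasible, giving 49.
(x,y)=(0,8) is feasible, giving 48.
No feasible integer point exceeds 49.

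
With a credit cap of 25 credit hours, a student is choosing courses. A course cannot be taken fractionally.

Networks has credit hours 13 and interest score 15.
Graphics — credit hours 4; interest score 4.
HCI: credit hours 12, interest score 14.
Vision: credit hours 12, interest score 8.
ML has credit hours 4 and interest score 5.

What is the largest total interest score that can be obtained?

29

Networks + HCI: credit hours 13 + 12 = 25 ≤ 25, interest score 15 + 14 = 29.
Networks + Graphics + ML: credit hours 13 + 4 + 4 = 21 ≤ 25, interest score 15 + 4 + 5 = 24.
Graphics + HCI + ML: credit hours 4 + 12 + 4 = 20 ≤ 25, interest score 4 + 14 + 5 = 23.
Best is Networks and HCI with total interest score 29.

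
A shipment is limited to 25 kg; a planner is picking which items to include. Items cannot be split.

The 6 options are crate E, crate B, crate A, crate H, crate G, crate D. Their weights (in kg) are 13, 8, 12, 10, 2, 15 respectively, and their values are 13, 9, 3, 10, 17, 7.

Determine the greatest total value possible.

This is a 0-1 knapsack instance.
crate E + crate B + crate G: weight 13 + 8 + 2 = 23 ≤ 25, value 13 + 9 + 17 = 39.
crate E + crate H + crate G: weight 13 + 10 + 2 = 25 ≤ 25, value 13 + 10 + 17 = 40.
crate B + crate H + crate G: weight 8 + 10 + 2 = 20 ≤ 25, value 9 + 10 + 17 = 36.
Best is crate E, crate H, and crate G with total value 40.

40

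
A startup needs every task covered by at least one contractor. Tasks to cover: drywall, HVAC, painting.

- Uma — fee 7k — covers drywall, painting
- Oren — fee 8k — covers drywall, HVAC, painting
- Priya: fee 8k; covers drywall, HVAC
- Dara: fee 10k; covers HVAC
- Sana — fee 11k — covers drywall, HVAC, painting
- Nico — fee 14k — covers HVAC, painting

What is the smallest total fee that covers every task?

This is a weighted set-cover instance.
Oren alone covers drywall, HVAC, painting — every task.
Total fee: 8.
No cover costs less than 8.

8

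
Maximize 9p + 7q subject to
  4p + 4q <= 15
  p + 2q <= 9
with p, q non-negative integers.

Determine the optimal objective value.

The continuous relaxation peaks at (3.75, 0) with value 33.75; rounding to a feasible lattice point costs some objective.
(p,q)=(3,0): 4·3+4·0=12≤15, 1·3+2·0=3≤9, objective 27.
(p,q)=(2,1): 4·2+4·1=12≤15, 1·2+2·1=4≤9, objective 25.
(p,q)=(2,0): 4·2+4·0=8≤15, 1·2+2·0=2≤9, objective 18.
No feasible integer point exceeds 27.

27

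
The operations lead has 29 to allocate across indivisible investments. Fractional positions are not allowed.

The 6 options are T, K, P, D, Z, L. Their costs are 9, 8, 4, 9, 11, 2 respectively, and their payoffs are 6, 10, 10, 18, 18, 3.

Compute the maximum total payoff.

Take P, D, Z, and L: cost 4 + 9 + 11 + 2 = 26 ≤ 29, payoff 10 + 18 + 18 + 3 = 49.
No other feasible combination does better.

49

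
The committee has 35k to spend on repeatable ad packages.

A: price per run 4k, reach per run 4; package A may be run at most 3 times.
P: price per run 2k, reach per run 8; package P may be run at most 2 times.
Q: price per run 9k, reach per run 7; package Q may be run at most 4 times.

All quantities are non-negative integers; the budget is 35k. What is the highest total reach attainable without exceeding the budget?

42

Take 3×A, 2×P, and 2×Q: price 34 ≤ 35, reach 3·4 + 2·8 + 2·7 = 42.
P has the best ratio (8/2) and is taken to its limit of 2; remaining capacity is filled optimally with the others.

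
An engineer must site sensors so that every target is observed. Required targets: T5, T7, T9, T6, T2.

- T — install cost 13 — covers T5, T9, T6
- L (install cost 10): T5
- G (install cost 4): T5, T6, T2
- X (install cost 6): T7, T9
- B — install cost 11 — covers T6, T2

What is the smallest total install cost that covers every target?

This is a weighted set-cover instance.
Choose G and X: together they cover T5, T7, T9, T6, T2 — every target.
Total install cost: 4 + 6 = 10.
No cover costs less than 10.

10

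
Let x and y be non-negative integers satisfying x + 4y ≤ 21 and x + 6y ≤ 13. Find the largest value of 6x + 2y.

78

(x,y)=(13,0): 1·13+4·0=13≤21, 1·13+6·0=13≤13, objective 78.
(x,y)=(12,0): 1·12+4·0=12≤21, 1·12+6·0=12≤13, objective 72.
The best lattice point is (13,0), giving 78.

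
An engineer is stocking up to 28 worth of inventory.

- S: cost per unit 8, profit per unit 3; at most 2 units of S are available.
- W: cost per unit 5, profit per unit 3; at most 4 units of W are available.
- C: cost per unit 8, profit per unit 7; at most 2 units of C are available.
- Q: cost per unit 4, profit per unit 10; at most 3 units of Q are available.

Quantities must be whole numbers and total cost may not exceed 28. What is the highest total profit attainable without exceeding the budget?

44

2×C and 3×Q: cost 28 ≤ 28, profit 2·7 + 3·10 = 44.
1×W, 1×C, and 3×Q: cost 25 ≤ 28, profit 1·3 + 1·7 + 3·10 = 40.
Best is 44.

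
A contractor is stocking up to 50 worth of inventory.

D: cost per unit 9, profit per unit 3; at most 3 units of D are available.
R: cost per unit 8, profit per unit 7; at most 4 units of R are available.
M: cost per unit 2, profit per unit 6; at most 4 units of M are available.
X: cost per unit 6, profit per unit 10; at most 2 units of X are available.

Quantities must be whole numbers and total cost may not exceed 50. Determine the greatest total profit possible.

M has the best ratio (6/2); taking only M gives at most 4×6 = 24 (stopped by the supply cap of 4).
Mixing does better — 4×R, 3×M, and 2×X: cost 50 ≤ 50, profit 4·7 + 3·6 + 2·10 = 66.

66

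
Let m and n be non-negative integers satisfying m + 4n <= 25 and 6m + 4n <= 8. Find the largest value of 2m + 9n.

(m,n)=(0,2): 1·0+4·2=8≤25, 6·0+4·2=8≤8, objective 18.
(m,n)=(0,1): 1·0+4·1=4≤25, 6·0+4·1=4≤8, objective 9.
The best lattice point is (0,2), giving 18.

18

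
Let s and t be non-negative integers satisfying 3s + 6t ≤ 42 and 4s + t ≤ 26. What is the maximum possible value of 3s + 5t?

Relaxing integrality, the LP optimum is 37.71 at (s,t) = (5.43, 4.29), which is not an integer point.
(s,t)=(4,5): 3·4+6·5=42≤42, 4·4+1·5=21≤26, objective 37.
(s,t)=(5,4): 3·5+6·4=39≤42, 4·5+1·4=24≤26, objective 35.
(s,t)=(3,5): 3·3+6·5=39≤42, 4·3+1·5=17≤26, objective 34.
No feasible integer point exceeds 37.

37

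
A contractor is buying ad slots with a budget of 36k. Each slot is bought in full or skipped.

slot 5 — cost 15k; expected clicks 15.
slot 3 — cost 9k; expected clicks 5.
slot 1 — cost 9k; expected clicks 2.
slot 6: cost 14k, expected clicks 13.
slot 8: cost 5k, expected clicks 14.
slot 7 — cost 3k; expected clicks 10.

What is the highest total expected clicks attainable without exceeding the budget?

44

slot 5 + slot 6 + slot 8: cost 15 + 14 + 5 = 34 ≤ 36, expected clicks 15 + 13 + 14 = 42.
slot 3 + slot 6 + slot 8 + slot 7: cost 9 + 14 + 5 + 3 = 31 ≤ 36, expected clicks 5 + 13 + 14 + 10 = 42.
slot 5 + slot 3 + slot 8 + slot 7: cost 15 + 9 + 5 + 3 = 32 ≤ 36, expected clicks 15 + 5 + 14 + 10 = 44.
Best is slot 5, slot 3, slot 8, and slot 7 with total expected clicks 44.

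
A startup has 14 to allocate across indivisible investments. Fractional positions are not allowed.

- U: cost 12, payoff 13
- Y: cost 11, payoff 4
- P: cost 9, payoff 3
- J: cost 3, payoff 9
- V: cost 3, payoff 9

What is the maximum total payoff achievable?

Y + J: cost 11 + 3 = 14 ≤ 14, payoff 4 + 9 = 13.
U: cost 12 ≤ 14, payoff 13.
J + V: cost 3 + 3 = 6 ≤ 14, payoff 9 + 9 = 18.
Best is J and V with total payoff 18.

18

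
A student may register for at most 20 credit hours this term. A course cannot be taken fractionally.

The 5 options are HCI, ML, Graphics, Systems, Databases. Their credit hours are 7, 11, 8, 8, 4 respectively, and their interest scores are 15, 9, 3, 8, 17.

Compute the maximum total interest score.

40

HCI + Graphics + Databases: credit hours 7 + 8 + 4 = 19 ≤ 20, interest score 15 + 3 + 17 = 35.
HCI + Systems + Databases: credit hours 7 + 8 + 4 = 19 ≤ 20, interest score 15 + 8 + 17 = 40.
HCI + Databases: credit hours 7 + 4 = 11 ≤ 20, interest score 15 + 17 = 32.
Best is HCI, Systems, and Databases with total interest score 40.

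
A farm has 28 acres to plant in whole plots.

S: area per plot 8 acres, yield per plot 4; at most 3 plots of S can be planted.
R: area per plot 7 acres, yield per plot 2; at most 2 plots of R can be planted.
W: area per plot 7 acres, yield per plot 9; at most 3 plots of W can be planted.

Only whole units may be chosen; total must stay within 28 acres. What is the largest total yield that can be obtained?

29

3×W: area 21 ≤ 28, yield 3·9 = 27.
1×R and 3×W: area 28 ≤ 28, yield 1·2 + 3·9 = 29.
Best is 29.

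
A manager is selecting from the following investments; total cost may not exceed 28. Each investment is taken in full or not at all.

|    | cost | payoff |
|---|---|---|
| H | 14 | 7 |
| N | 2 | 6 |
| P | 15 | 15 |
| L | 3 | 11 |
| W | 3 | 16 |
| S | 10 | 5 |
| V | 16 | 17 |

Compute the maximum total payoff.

Allowing fractional choices, the relaxed optimum would be about 54.0, but investments are indivisible.
N + P + L + W: cost 2 + 15 + 3 + 3 = 23 ≤ 28, payoff 6 + 15 + 11 + 16 = 48.
N + L + W + V: cost 2 + 3 + 3 + 16 = 24 ≤ 28, payoff 6 + 11 + 16 + 17 = 50.
Best is N, L, W, and V with total payoff 50.

50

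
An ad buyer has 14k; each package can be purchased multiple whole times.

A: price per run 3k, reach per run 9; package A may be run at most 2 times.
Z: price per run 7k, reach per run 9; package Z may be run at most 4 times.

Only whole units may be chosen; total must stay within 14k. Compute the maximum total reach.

27

2×Z: price 14 ≤ 14, reach 2·9 = 18.
2×A and 1×Z: price 13 ≤ 14, reach 2·9 + 1·9 = 27.
Best is 27.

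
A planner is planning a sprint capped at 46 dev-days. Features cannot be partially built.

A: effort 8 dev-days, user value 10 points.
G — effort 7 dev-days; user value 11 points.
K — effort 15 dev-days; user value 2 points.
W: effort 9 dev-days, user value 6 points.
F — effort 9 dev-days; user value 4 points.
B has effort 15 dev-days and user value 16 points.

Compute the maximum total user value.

43

Take A, G, W, and B: effort 8 + 7 + 9 + 15 = 39 ≤ 46, user value 10 + 11 + 6 + 16 = 43.
No other feasible combination does better.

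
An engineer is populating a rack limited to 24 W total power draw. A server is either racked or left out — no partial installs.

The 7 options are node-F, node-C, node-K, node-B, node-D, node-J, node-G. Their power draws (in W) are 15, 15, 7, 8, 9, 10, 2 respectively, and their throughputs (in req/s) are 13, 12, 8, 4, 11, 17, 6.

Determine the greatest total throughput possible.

34

Allowing fractional choices, the relaxed optimum would be about 37.4, but servers are indivisible.
node-K + node-J + node-G: power draw 7 + 10 + 2 = 19 ≤ 24, throughput 8 + 17 + 6 = 31.
node-D + node-J + node-G: power draw 9 + 10 + 2 = 21 ≤ 24, throughput 11 + 17 + 6 = 34.
node-D + node-J: power draw 9 + 10 = 19 ≤ 24, throughput 11 + 17 = 28.
Best is node-D, node-J, and node-G with total throughput 34.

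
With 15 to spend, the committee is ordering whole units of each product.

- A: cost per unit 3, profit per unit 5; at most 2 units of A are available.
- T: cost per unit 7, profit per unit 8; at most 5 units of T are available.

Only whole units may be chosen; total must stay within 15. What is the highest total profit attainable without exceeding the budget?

This is a bounded integer knapsack.
A has the best ratio (5/3); taking only A gives at most 2×5 = 10 (stopped by the supply cap of 2).
Mixing does better — 2×A and 1×T: cost 13 ≤ 15, profit 2·5 + 1·8 = 18.

18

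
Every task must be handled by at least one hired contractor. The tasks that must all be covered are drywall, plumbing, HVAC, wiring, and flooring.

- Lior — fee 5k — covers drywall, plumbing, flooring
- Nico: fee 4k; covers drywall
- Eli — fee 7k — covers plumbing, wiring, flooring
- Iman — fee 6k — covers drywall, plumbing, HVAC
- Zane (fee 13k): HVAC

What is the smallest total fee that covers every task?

The greedy cost-per-new-task heuristic would pick Lior, Iman, and Eli for 18, but a cheaper cover exists.
Choose Eli and Iman: together they cover drywall, plumbing, HVAC, wiring, flooring — every task.
Total fee: 7 + 6 = 13.
No cover costs less than 13.

13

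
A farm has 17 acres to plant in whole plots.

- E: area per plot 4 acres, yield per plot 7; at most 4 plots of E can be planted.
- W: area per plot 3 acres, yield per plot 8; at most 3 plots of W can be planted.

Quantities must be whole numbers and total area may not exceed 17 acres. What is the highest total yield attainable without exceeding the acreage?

38

This is a bounded integer knapsack.
Take 2×E and 3×W: area 17 ≤ 17, yield 2·7 + 3·8 = 38.
W has the best ratio (8/3) and is taken to its limit of 3; remaining capacity is filled optimally with the others.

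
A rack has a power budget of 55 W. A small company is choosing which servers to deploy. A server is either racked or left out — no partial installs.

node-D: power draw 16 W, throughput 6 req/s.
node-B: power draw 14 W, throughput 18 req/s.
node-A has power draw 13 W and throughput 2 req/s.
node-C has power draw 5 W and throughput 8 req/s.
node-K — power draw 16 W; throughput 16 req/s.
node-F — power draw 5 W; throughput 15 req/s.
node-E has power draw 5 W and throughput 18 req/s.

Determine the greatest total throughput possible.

75

node-B + node-A + node-K + node-F + node-E: power draw 14 + 13 + 16 + 5 + 5 = 53 ≤ 55, throughput 18 + 2 + 16 + 15 + 18 = 69.
node-B + node-K + node-F + node-E: power draw 14 + 16 + 5 + 5 = 40 ≤ 55, throughput 18 + 16 + 15 + 18 = 67.
node-B + node-C + node-K + node-F + node-E: power draw 14 + 5 + 16 + 5 + 5 = 45 ≤ 55, throughput 18 + 8 + 16 + 15 + 18 = 75.
Best is node-B, node-C, node-K, node-F, and node-E with total throughput 75.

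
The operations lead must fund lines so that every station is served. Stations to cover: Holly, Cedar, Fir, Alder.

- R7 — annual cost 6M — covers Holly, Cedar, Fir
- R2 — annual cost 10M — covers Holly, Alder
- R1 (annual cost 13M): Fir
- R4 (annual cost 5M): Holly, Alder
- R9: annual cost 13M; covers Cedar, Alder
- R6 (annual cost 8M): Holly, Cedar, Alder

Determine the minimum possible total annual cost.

Choose R7 and R4: together they cover Holly, Cedar, Fir, Alder — every station.
Total annual cost: 6 + 5 = 11.
No cover costs less than 11.

11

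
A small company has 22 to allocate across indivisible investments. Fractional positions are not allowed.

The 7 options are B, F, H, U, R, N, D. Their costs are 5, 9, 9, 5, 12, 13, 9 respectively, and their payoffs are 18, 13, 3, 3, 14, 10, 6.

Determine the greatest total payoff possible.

This is a 0-1 knapsack instance.
B + R: cost 5 + 12 = 17 ≤ 22, payoff 18 + 14 = 32.
B + U + R: cost 5 + 5 + 12 = 22 ≤ 22, payoff 18 + 3 + 14 = 35.
B + F + U: cost 5 + 9 + 5 = 19 ≤ 22, payoff 18 + 13 + 3 = 34.
Best is B, U, and R with total payoff 35.

35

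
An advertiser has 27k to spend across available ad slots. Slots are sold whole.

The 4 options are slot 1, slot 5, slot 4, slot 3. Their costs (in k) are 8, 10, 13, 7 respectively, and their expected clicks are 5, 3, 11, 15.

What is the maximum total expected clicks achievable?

26

slot 4 + slot 3: cost 13 + 7 = 20 ≤ 27, expected clicks 11 + 15 = 26.
slot 1 + slot 5 + slot 3: cost 8 + 10 + 7 = 25 ≤ 27, expected clicks 5 + 3 + 15 = 23.
Best is slot 4 and slot 3 with total expected clicks 26.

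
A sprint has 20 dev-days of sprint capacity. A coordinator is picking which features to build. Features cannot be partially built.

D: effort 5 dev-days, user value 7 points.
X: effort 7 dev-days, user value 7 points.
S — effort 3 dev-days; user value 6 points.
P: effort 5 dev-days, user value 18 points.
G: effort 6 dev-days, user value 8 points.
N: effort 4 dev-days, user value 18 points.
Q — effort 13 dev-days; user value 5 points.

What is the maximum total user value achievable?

This is an integer program with binary decision variables.
Allowing fractional choices, the relaxed optimum would be about 53.0, but features are indivisible.
S + P + G + N: effort 3 + 5 + 6 + 4 = 18 ≤ 20, user value 6 + 18 + 8 + 18 = 50.
D + P + G + N: effort 5 + 5 + 6 + 4 = 20 ≤ 20, user value 7 + 18 + 8 + 18 = 51.
Best is D, P, G, and N with total user value 51.

51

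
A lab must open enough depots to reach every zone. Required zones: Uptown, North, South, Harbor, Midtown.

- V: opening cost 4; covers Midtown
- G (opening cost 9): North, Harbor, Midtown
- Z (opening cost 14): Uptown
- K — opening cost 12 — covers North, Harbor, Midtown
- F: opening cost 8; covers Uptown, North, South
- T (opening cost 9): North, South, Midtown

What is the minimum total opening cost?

17

The greedy cost-per-new-zone heuristic would pick F, V, and G for 21, but a cheaper cover exists.
Choose G and F: together they cover Uptown, North, South, Harbor, Midtown — every zone.
Total opening cost: 9 + 8 = 17.
No cover costs less than 17.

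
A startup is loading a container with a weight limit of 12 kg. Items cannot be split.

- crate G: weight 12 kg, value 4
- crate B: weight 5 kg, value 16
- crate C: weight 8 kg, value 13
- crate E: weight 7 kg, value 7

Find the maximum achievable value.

23

This is an integer program with binary decision variables.
Allowing fractional choices, the relaxed optimum would be about 27.4, but items are indivisible.
crate B: weight 5 ≤ 12, value 16.
crate C: weight 8 ≤ 12, value 13.
crate B + crate E: weight 5 + 7 = 12 ≤ 12, value 16 + 7 = 23.
Best is crate B and crate E with total value 23.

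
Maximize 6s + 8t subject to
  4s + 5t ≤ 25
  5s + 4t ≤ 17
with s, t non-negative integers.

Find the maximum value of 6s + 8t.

32

The continuous relaxation peaks at (0, 4.25) with value 34.00; rounding to a feasible lattice point costs some objective.
(s,t)=(0,4) is feasible, giving 32.
(s,t)=(1,3) is feasible, giving 30.
(s,t)=(0,3) is feasible, giving 24.
The best lattice point is (0,4), giving 32.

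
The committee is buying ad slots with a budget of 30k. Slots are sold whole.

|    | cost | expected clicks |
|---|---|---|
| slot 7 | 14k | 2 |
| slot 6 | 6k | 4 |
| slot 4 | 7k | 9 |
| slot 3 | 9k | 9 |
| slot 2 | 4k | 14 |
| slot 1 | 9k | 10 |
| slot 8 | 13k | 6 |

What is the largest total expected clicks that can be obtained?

42

slot 4 + slot 3 + slot 2 + slot 1: cost 7 + 9 + 4 + 9 = 29 ≤ 30, expected clicks 9 + 9 + 14 + 10 = 42.
slot 6 + slot 4 + slot 2 + slot 1: cost 6 + 7 + 4 + 9 = 26 ≤ 30, expected clicks 4 + 9 + 14 + 10 = 37.
Best is slot 4, slot 3, slot 2, and slot 1 with total expected clicks 42.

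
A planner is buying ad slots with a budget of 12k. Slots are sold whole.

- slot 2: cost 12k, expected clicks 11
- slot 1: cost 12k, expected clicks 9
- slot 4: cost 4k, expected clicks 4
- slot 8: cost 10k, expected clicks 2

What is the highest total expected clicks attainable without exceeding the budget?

11

This is an integer program with binary decision variables.
Allowing fractional choices, the relaxed optimum would be about 11.3, but ad slots are indivisible.
slot 4: cost 4 ≤ 12, expected clicks 4.
slot 2: cost 12 ≤ 12, expected clicks 11.
slot 1: cost 12 ≤ 12, expected clicks 9.
Best is slot 2 with total expected clicks 11.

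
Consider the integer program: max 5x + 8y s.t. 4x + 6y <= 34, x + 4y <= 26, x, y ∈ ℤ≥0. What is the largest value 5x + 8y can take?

45

(x,y)=(1,5) is feasible, giving 45.
(x,y)=(2,4) is feasible, giving 42.
(x,y)=(0,5) is feasible, giving 40.
Maximum is 45 at (x,y)=(1,5).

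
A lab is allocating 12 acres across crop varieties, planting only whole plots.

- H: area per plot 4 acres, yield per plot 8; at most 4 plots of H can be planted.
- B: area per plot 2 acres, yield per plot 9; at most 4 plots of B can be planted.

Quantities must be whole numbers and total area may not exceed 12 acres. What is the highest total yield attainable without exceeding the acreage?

This is a bounded integer knapsack.
1×H and 4×B: area 12 ≤ 12, yield 1·8 + 4·9 = 44.
4×B: area 8 ≤ 12, yield 4·9 = 36.
Best is 44.

44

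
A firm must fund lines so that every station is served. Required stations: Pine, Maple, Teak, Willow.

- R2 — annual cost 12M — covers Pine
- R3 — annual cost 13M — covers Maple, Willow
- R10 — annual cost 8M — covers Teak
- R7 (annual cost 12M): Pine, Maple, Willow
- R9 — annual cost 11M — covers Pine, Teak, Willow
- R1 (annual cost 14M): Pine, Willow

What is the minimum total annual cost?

The greedy cost-per-new-station heuristic would pick R9 and R7 for 23, but a cheaper cover exists.
Choose R10 and R7: together they cover Pine, Maple, Teak, Willow — every station.
Total annual cost: 8 + 12 = 20.
No cover costs less than 20.

20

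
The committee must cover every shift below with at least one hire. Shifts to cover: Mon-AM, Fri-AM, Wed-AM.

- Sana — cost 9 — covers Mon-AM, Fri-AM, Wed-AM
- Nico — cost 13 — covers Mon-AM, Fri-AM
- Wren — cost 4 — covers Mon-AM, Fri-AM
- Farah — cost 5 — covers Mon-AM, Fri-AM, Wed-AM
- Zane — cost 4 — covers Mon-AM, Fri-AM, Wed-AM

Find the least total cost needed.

4

Zane alone covers Mon-AM, Fri-AM, Wed-AM — every shift.
Total cost: 4.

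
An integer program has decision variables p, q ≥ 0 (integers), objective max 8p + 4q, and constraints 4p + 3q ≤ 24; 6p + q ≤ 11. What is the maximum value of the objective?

(p,q)=(0,8): 4·0+3·8=24≤24, 6·0+1·8=8≤11, objective 32.
(p,q)=(0,7): 4·0+3·7=21≤24, 6·0+1·7=7≤11, objective 28.
(p,q)=(0,6): 4·0+3·6=18≤24, 6·0+1·6=6≤11, objective 24.
No feasible integer point exceeds 32.

32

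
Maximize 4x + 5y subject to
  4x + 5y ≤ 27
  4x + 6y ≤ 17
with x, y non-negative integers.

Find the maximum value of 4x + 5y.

16

Relaxing integrality, the LP optimum is 17.00 at (x,y) = (4.25, 0), which is not an integer point.
(x,y)=(4,0): 4·4+5·0=16≤27, 4·4+6·0=16≤17, objective 16.
(x,y)=(3,0): 4·3+5·0=12≤27, 4·3+6·0=12≤17, objective 12.
Maximum is 16 at (x,y)=(4,0).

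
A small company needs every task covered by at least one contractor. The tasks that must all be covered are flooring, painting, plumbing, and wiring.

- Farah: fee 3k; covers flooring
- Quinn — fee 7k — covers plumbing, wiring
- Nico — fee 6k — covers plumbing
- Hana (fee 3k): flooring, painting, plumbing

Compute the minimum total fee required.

10

This is an integer covering problem.
Choose Quinn and Hana: together they cover flooring, painting, plumbing, wiring — every task.
Total fee: 7 + 3 = 10.
No cover costs less than 10.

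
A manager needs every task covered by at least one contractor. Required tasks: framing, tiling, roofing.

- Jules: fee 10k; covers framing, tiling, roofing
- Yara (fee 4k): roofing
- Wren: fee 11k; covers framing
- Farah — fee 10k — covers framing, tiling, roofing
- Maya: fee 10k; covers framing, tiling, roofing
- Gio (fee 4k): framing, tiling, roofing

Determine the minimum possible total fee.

4

This is an integer covering problem.
Gio alone covers framing, tiling, roofing — every task.
Total fee: 4.
No cover costs less than 4.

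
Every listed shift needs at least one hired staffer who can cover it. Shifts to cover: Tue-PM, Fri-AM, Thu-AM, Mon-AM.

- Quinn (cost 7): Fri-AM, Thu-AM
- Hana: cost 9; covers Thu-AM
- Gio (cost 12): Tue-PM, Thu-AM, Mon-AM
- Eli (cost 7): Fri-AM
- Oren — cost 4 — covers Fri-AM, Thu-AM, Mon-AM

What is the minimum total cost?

Choose Gio and Oren: together they cover Tue-PM, Fri-AM, Thu-AM, Mon-AM — every shift.
Total cost: 12 + 4 = 16.
No cover costs less than 16.

16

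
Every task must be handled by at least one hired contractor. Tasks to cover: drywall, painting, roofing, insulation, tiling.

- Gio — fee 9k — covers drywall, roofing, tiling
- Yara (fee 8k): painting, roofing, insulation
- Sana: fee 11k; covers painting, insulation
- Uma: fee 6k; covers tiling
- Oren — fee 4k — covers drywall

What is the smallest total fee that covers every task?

This is an integer covering problem.
The greedy cost-per-new-task heuristic would pick Yara, Oren, and Uma for 18, but a cheaper cover exists.
Choose Gio and Yara: together they cover drywall, painting, roofing, insulation, tiling — every task.
Total fee: 9 + 8 = 17.
No cover costs less than 17.

17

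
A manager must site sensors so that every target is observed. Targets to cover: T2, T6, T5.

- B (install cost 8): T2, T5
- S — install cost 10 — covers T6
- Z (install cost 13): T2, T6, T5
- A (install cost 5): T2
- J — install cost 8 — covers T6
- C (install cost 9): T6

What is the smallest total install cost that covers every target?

This is a weighted set-cover instance.
The greedy cost-per-new-target heuristic would pick B and J for 16, but a cheaper cover exists.
Z alone covers T2, T6, T5 — every target.
Total install cost: 13.
No cover costs less than 13.

13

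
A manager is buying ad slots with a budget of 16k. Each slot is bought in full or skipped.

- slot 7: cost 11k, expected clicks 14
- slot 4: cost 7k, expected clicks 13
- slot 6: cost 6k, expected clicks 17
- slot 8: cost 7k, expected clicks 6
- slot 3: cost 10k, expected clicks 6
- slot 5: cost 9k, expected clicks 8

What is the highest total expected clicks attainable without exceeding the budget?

30

This is a 0-1 knapsack instance.
slot 6 + slot 5: cost 6 + 9 = 15 ≤ 16, expected clicks 17 + 8 = 25.
slot 4 + slot 6: cost 7 + 6 = 13 ≤ 16, expected clicks 13 + 17 = 30.
slot 6 + slot 8: cost 6 + 7 = 13 ≤ 16, expected clicks 17 + 6 = 23.
Best is slot 4 and slot 6 with total expected clicks 30.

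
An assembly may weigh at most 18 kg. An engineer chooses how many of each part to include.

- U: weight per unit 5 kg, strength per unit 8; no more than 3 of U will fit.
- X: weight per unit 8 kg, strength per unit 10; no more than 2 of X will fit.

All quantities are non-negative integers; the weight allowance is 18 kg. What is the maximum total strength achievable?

This is a bounded integer knapsack.
3×U: weight 15 ≤ 18, strength 3·8 = 24.
2×U and 1×X: weight 18 ≤ 18, strength 2·8 + 1·10 = 26.
Best is 26.

26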